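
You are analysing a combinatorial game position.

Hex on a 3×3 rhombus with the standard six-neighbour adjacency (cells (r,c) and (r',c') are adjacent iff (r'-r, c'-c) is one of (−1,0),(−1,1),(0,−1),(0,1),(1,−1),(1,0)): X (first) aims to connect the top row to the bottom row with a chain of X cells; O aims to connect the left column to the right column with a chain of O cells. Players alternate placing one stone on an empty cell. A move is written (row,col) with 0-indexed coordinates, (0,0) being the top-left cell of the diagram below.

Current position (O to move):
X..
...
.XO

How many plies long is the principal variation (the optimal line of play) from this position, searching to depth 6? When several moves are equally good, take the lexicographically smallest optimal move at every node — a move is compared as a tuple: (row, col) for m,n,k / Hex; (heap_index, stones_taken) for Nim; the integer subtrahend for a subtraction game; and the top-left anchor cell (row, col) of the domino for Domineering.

ply 1, O at X../.../.XO | (0,1)=-1→XO./.../.XO; (0,2)=-1→X.O/.../.XO; (1,0)=-1→X../O../.XO; (1,1)=+1→X../.O./.XO*; (1,2)=-1→X../..O/.XO; (2,0)=-1→X../.../OXO
ply 2, X at X../.O./.XO | (0,1)=-1→XX./.O./.XO*; (0,2)=-1→X.X/.O./.XO; (1,0)=-1→X../XO./.XO; (1,2)=-1→X../.OX/.XO; (2,0)=-1→X../.O./XXO
ply 3, O at XX./.O./.XO | (0,2)=+1→XXO/.O./.XO*; (1,0)=+1→XX./OO./.XO; (1,2)=+1→XX./.OO/.XO; (2,0)=+1→XX./.O./OXO
ply 4, X at XXO/.O./.XO | (1,0)=-1→XXO/XO./.XO*; (1,2)=-1→XXO/.OX/.XO; (2,0)=-1→XXO/.O./XXO
ply 5, O at XXO/XO./.XO | (1,2)=-1→XXO/XOO/.XO; (2,0)=+1→XXO/XO./OXO*
ply 6: XXO/XO./OXO is terminal -1 (X); from X../.../.XO depth 6

PV length from [X../.../.XO]: 5 plies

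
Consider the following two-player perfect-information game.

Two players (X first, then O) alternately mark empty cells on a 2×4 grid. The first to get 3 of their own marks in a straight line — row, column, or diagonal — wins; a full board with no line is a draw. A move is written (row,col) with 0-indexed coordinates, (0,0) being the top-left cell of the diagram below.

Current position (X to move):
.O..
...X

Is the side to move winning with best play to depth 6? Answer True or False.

[.O../...X] X move#1: (0,0):+0/XO../...X*, (0,2):+0/.OX./...X, (0,3):+0/.O.X/...X, (1,0):-1/.O../X..X, (1,1):+0/.O../.X.X, (1,2):+0/.O../..XX
[XO../...X] O move#2: (0,2):+0/XOO./...X*, (0,3):+0/XO.O/...X, (1,0):+0/XO../O..X, (1,1):+0/XO../.O.X, (1,2):+0/XO../..OX
[XOO./...X] X move#3: (0,3):+0/XOOX/...X*, (1,0):-1/XOO./X..X, (1,1):-1/XOO./.X.X, (1,2):-1/XOO./..XX
[XOOX/...X] O move#4: (1,0):+0/XOOX/O..X*, (1,1):+0/XOOX/.O.X, (1,2):+0/XOOX/..OX
[XOOX/O..X] X move#5: (1,1):+0/XOOX/OX.X*, (1,2):+0/XOOX/O.XX
[XOOX/OX.X] O move#6: (1,2):+0/XOOX/OXOX*
[XOOX/OXOX] end (terminal +0, X#7); searched .O../...X to 6

X winning at [.O../...X]: False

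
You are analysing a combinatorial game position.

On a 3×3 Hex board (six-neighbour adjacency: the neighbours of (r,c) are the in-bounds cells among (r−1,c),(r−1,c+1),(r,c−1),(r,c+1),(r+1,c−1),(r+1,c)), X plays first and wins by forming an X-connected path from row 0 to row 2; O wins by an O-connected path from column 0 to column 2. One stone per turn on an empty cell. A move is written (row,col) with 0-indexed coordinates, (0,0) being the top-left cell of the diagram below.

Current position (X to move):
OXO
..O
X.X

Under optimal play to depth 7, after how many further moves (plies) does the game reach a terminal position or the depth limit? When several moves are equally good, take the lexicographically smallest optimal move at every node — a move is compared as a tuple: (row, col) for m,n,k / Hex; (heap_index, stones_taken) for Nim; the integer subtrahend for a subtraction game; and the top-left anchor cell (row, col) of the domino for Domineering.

PV length from [OXO/..O/X.X]: 1 ply

[OXO/..O/X.X] X move#1: (1,0):+1/OXO/X.O/X.X*, (1,1):+1/OXO/.XO/X.X, (2,1):+1/OXO/..O/XXX
[OXO/X.O/X.X] end (terminal -1, O#2); searched OXO/..O/X.X to 7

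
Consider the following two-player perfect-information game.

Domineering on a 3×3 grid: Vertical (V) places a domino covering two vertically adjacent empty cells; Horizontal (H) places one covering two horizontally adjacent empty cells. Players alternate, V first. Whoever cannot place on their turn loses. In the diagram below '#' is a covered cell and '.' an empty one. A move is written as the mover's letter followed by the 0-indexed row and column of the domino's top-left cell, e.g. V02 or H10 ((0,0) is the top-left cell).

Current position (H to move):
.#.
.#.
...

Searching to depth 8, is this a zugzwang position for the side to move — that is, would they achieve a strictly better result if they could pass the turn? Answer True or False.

zugzwang(.#./.#./..., H) = False

p1 H@[.#./.#./...]: H20[.#./.#./##.]-1* H21[.#./.#./.##]-1
p2 V@[.#./.#./##.]: V00[##./##./##.]+1* V02[.##/.##/##.]+1 V12[.#./.##/###]+1
p3 H@[##./##./##.] terminal -1; root [.#./.#./...] d8
if H skipped the turn, V would face:
~ p1 V@[.#./.#./...]: V00[##./##./...]+1* V02[.##/.##/...]+1 V10[.#./##./#..]+1 V12[.#./.##/..#]+1
~ p2 H@[##./##./...]: H20[##./##./##.]-1* H21[##./##./.##]-1
~ p3 V@[##./##./##.]: V02[###/###/##.]+1* V12[##./###/###]+1
~ p4 H@[###/###/##.] terminal -1; root [.#./.#./...] d8
compare (H): move=-1 vs pass=-1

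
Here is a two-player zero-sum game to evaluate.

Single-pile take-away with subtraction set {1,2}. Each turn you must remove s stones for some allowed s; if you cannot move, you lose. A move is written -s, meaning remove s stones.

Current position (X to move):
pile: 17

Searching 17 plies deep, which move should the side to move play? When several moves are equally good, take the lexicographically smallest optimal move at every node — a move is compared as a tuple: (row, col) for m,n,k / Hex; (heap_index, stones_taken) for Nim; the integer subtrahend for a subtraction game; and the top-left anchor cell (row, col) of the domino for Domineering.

X's best at [17]: -2

[17] X move#1: -1:-1/16, -2:+1/15*
[15] O move#2: -1:-1/14*, -2:-1/13
[14] X move#3: -1:-1/13, -2:+1/12*
[12] O move#4: -1:-1/11*, -2:-1/10
[11] X move#5: -1:-1/10, -2:+1/9*
[9] O move#6: -1:-1/8*, -2:-1/7
[8] X move#7: -1:-1/7, -2:+1/6*
[6] O move#8: -1:-1/5*, -2:-1/4
[5] X move#9: -1:-1/4, -2:+1/3*
[3] O move#10: -1:-1/2*, -2:-1/1
[2] X move#11: -1:-1/1, -2:+1/0*
[0] end (terminal -1, O#12); searched 17 to 17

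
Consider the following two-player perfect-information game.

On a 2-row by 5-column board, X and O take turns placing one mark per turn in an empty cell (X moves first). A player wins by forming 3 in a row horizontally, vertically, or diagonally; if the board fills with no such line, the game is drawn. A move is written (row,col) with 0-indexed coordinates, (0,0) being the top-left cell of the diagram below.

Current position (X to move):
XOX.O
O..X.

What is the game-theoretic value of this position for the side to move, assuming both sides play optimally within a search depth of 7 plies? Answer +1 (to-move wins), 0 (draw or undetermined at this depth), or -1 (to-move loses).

p1 X@[XOX.O/O..X.]: (0,3)[XOXXO/O..X.]+0 (1,1)[XOX.O/OX.X.]+0 (1,2)[XOX.O/O.XX.]+1* (1,4)[XOX.O/O..XX]+0
p2 O@[XOX.O/O.XX.]: (0,3)[XOXOO/O.XX.]-1* (1,1)[XOX.O/OOXX.]-1 (1,4)[XOX.O/O.XXO]-1
p3 X@[XOXOO/O.XX.]: (1,1)[XOXOO/OXXX.]+1* (1,4)[XOXOO/O.XXX]+1
p4 O@[XOXOO/OXXX.] terminal -1; root [XOX.O/O..X.] d7

value(XOX.O/O..X., X) = +1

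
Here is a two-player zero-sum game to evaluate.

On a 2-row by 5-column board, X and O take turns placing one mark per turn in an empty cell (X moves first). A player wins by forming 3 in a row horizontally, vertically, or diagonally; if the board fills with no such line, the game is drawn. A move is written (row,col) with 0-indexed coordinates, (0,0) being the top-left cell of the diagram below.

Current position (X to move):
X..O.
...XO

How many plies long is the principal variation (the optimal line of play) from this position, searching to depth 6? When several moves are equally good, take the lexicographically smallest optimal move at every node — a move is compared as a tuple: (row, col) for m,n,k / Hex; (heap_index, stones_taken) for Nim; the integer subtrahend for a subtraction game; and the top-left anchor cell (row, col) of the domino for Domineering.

PV length from [X..O./...XO]: 6 plies

ply 1, X at X..O./...XO | (0,1)=+0→XX.O./...XO*; (0,2)=+0→X.XO./...XO; (0,4)=+0→X..OX/...XO; (1,0)=-1→X..O./X..XO; (1,1)=+0→X..O./.X.XO; (1,2)=+0→X..O./..XXO
ply 2, O at XX.O./...XO | (0,2)=+0→XXOO./...XO*; (0,4)=-1→XX.OO/...XO; (1,0)=-1→XX.O./O..XO; (1,1)=-1→XX.O./.O.XO; (1,2)=-1→XX.O./..OXO
ply 3, X at XXOO./...XO | (0,4)=+0→XXOOX/...XO*; (1,0)=-1→XXOO./X..XO; (1,1)=-1→XXOO./.X.XO; (1,2)=-1→XXOO./..XXO
ply 4, O at XXOOX/...XO | (1,0)=+0→XXOOX/O..XO*; (1,1)=+0→XXOOX/.O.XO; (1,2)=+0→XXOOX/..OXO
ply 5, X at XXOOX/O..XO | (1,1)=+0→XXOOX/OX.XO*; (1,2)=+0→XXOOX/O.XXO
ply 6, O at XXOOX/OX.XO | (1,2)=+0→XXOOX/OXOXO*
ply 7: XXOOX/OXOXO is terminal +0 (X); from X..O./...XO depth 6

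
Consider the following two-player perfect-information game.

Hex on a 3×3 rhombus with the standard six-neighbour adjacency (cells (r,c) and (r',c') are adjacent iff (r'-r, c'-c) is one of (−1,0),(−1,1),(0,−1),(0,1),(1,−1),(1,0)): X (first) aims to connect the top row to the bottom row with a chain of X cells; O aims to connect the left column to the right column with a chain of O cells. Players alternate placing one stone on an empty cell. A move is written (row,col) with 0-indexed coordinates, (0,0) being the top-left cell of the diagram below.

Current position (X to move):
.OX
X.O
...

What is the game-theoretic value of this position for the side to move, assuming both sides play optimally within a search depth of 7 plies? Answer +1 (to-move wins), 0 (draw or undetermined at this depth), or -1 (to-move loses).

value(.OX/X.O/..., X) = +1

p1 X@[.OX/X.O/...]: (0,0)[XOX/X.O/...]-1 (1,1)[.OX/XXO/...]+1* (2,0)[.OX/X.O/X..]+1 (2,1)[.OX/X.O/.X.]-1 (2,2)[.OX/X.O/..X]-1
p2 O@[.OX/XXO/...]: (0,0)[OOX/XXO/...]-1* (2,0)[.OX/XXO/O..]-1 (2,1)[.OX/XXO/.O.]-1 (2,2)[.OX/XXO/..O]-1
p3 X@[OOX/XXO/...]: (2,0)[OOX/XXO/X..]+1* (2,1)[OOX/XXO/.X.]+1 (2,2)[OOX/XXO/..X]+1
p4 O@[OOX/XXO/X..] terminal -1; root [.OX/X.O/...] d7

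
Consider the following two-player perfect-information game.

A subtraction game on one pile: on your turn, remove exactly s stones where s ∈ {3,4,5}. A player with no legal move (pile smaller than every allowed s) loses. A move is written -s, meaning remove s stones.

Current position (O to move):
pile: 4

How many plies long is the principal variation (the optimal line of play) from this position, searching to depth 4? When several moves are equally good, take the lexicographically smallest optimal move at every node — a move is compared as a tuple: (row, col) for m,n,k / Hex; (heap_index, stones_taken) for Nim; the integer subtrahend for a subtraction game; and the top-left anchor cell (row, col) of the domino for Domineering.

PV length from [4]: 1 ply

ply 1, O at 4 | -3=+1→1*; -4=+1→0
ply 2: 1 is terminal -1 (X); from 4 depth 4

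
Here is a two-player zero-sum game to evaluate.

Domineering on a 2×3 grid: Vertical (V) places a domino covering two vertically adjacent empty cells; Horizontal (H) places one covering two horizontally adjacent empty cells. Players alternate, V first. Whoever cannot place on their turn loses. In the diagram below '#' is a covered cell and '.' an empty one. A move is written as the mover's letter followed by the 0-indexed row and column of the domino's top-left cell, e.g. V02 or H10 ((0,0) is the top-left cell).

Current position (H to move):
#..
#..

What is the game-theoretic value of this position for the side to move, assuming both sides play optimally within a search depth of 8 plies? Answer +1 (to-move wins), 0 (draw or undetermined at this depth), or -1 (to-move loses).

[#../#..] H move#1: H01:+1/###/#..*, H11:+1/#../###
[###/#..] end (terminal -1, V#2); searched #../#.. to 8

value(#../#.., H) = +1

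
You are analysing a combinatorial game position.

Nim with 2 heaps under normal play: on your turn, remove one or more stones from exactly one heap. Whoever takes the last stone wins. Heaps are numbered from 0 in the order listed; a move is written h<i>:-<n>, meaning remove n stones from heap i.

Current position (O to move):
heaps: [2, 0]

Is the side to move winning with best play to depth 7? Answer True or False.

[(2,0)] O move#1: h0:-1:-1/(1,0), h0:-2:+1/(0,0)*
[(0,0)] end (terminal -1, X#2); searched (2,0) to 7

O winning at [(2,0)]: True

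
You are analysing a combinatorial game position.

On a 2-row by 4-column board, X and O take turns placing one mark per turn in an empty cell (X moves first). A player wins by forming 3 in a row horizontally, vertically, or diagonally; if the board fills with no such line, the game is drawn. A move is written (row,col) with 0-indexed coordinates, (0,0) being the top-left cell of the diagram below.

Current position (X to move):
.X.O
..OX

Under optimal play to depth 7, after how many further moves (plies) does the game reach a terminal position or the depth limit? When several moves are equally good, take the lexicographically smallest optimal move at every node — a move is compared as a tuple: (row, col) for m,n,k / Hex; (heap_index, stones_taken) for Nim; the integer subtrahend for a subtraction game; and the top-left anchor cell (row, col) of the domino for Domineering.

PV length from [.X.O/..OX]: 4 plies

ply 1, X at .X.O/..OX | (0,0)=+0→XX.O/..OX*; (0,2)=+0→.XXO/..OX; (1,0)=+0→.X.O/X.OX; (1,1)=+0→.X.O/.XOX
ply 2, O at XX.O/..OX | (0,2)=+0→XXOO/..OX*; (1,0)=-1→XX.O/O.OX; (1,1)=-1→XX.O/.OOX
ply 3, X at XXOO/..OX | (1,0)=+0→XXOO/X.OX*; (1,1)=+0→XXOO/.XOX
ply 4, O at XXOO/X.OX | (1,1)=+0→XXOO/XOOX*
ply 5: XXOO/XOOX is terminal +0 (X); from .X.O/..OX depth 7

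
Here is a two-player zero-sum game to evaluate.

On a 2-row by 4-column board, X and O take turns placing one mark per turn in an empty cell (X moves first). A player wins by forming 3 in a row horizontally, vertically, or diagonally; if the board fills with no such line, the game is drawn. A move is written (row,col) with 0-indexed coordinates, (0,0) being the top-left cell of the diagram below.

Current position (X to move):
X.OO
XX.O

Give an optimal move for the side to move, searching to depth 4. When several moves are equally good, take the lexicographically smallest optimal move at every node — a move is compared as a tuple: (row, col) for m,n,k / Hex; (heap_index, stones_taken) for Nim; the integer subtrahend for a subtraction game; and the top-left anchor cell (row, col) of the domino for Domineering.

X's best at [X.OO/XX.O]: (1,2)

ply 1, X at X.OO/XX.O | (0,1)=+0→XXOO/XX.O; (1,2)=+1→X.OO/XXXO*
ply 2: X.OO/XXXO is terminal -1 (O); from X.OO/XX.O depth 4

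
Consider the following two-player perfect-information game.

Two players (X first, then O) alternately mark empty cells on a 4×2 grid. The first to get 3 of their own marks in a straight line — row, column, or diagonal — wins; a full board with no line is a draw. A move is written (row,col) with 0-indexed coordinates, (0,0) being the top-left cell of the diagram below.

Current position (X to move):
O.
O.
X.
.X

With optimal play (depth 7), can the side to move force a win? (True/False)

ply 1, X at O./O./X./.X | (0,1)=+0→OX/O./X./.X*; (1,1)=+0→O./OX/X./.X; (2,1)=+0→O./O./XX/.X; (3,0)=+0→O./O./X./XX
ply 2, O at OX/O./X./.X | (1,1)=+0→OX/OO/X./.X*; (2,1)=+0→OX/O./XO/.X; (3,0)=+0→OX/O./X./OX
ply 3, X at OX/OO/X./.X | (2,1)=+0→OX/OO/XX/.X*; (3,0)=+0→OX/OO/X./XX
ply 4, O at OX/OO/XX/.X | (3,0)=+0→OX/OO/XX/OX*
ply 5: OX/OO/XX/OX is terminal +0 (X); from O./O./X./.X depth 7

X winning at [O./O./X./.X]: False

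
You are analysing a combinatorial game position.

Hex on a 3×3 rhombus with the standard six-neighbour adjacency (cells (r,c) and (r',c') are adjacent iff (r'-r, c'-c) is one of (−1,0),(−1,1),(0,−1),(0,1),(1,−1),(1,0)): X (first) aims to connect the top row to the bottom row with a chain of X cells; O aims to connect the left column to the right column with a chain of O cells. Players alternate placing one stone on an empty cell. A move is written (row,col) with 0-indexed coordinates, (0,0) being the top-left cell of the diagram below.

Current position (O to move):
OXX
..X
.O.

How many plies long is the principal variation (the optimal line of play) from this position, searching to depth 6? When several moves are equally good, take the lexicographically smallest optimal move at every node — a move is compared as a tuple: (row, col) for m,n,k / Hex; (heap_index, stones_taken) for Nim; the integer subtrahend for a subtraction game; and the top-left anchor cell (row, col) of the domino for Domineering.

PV length from [OXX/..X/.O.]: 4 plies

[OXX/..X/.O.] O move#1: (1,0):-1/OXX/O.X/.O.*, (1,1):-1/OXX/.OX/.O., (2,0):-1/OXX/..X/OO., (2,2):-1/OXX/..X/.OO
[OXX/O.X/.O.] X move#2: (1,1):+1/OXX/OXX/.O.*, (2,0):+1/OXX/O.X/XO., (2,2):+1/OXX/O.X/.OX
[OXX/OXX/.O.] O move#3: (2,0):-1/OXX/OXX/OO.*, (2,2):-1/OXX/OXX/.OO
[OXX/OXX/OO.] X move#4: (2,2):+1/OXX/OXX/OOX*
[OXX/OXX/OOX] end (terminal -1, O#5); searched OXX/..X/.O. to 6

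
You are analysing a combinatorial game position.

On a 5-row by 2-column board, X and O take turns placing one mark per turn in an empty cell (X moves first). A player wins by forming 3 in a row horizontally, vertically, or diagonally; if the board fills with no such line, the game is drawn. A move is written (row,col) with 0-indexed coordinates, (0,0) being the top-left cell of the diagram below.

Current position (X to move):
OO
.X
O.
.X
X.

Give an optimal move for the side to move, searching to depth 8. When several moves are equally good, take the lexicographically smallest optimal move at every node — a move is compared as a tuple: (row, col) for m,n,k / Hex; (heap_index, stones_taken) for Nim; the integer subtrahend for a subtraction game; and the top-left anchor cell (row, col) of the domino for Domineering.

X's best at [OO/.X/O./.X/X.]: (2,1)

[OO/.X/O./.X/X.] X move#1: (1,0):+0/OO/XX/O./.X/X., (2,1):+1/OO/.X/OX/.X/X.*, (3,0):-1/OO/.X/O./XX/X., (4,1):-1/OO/.X/O./.X/XX
[OO/.X/OX/.X/X.] end (terminal -1, O#2); searched OO/.X/O./.X/X. to 8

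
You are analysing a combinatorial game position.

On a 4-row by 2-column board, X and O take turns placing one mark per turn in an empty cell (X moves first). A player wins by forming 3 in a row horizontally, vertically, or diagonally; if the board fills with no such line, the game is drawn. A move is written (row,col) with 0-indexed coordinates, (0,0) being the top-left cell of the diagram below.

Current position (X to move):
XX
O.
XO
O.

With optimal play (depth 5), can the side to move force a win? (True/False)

[XX/O./XO/O.] X move#1: (1,1):+0/XX/OX/XO/O.*, (3,1):+0/XX/O./XO/OX
[XX/OX/XO/O.] O move#2: (3,1):+0/XX/OX/XO/OO*
[XX/OX/XO/OO] end (terminal +0, X#3); searched XX/O./XO/O. to 5

X winning at [XX/O./XO/O.]: False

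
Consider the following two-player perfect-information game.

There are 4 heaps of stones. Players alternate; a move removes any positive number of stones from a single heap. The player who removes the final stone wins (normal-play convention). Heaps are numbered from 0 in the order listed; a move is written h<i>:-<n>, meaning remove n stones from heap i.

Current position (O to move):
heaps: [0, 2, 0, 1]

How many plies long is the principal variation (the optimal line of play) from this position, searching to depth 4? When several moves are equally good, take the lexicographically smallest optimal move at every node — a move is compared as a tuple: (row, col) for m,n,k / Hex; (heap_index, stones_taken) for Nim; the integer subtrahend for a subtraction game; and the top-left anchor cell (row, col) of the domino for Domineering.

PV length from [(0,2,0,1)]: 3 plies

ply 1, O at (0,2,0,1) | h1:-1=+1→(0,1,0,1)*; h1:-2=-1→(0,0,0,1); h3:-1=-1→(0,2,0,0)
ply 2, X at (0,1,0,1) | h1:-1=-1→(0,0,0,1)*; h3:-1=-1→(0,1,0,0)
ply 3, O at (0,0,0,1) | h3:-1=+1→(0,0,0,0)*
ply 4: (0,0,0,0) is terminal -1 (X); from (0,2,0,1) depth 4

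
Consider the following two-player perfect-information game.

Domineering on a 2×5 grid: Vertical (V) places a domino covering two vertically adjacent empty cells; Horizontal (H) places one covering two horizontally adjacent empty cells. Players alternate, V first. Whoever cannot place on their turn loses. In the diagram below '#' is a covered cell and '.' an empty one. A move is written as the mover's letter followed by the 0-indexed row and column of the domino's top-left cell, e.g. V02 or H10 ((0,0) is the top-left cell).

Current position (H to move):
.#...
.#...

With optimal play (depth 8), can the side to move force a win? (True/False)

H winning at [.#.../.#...]: False

p1 H@[.#.../.#...]: H02[.###./.#...]-1* H03[.#.##/.#...]-1 H12[.#.../.###.]-1 H13[.#.../.#.##]-1
p2 V@[.###./.#...]: V00[####./##...]-1 V04[.####/.#..#]+1*
p3 H@[.####/.#..#]: H12[.####/.####]-1*
p4 V@[.####/.####]: V00[#####/#####]+1*
p5 H@[#####/#####] terminal -1; root [.#.../.#...] d8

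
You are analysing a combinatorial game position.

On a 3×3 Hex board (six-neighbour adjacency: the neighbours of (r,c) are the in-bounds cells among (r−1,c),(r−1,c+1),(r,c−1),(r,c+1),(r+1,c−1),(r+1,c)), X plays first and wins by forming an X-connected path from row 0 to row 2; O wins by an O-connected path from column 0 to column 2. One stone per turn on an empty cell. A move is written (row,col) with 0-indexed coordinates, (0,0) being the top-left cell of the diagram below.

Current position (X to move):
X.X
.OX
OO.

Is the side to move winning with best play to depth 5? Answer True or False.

X winning at [X.X/.OX/OO.]: True

p1 X@[X.X/.OX/OO.]: (0,1)[XXX/.OX/OO.]-1 (1,0)[X.X/XOX/OO.]-1 (2,2)[X.X/.OX/OOX]+1*
p2 O@[X.X/.OX/OOX] terminal -1; root [X.X/.OX/OO.] d5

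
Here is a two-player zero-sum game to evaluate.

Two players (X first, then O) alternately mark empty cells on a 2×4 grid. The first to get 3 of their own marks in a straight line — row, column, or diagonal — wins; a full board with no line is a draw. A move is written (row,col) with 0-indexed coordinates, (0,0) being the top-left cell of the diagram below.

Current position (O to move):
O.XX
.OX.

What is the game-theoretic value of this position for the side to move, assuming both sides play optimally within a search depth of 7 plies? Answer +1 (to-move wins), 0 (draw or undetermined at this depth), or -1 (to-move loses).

ply 1, O at O.XX/.OX. | (0,1)=+0→OOXX/.OX.*; (1,0)=-1→O.XX/OOX.; (1,3)=-1→O.XX/.OXO
ply 2, X at OOXX/.OX. | (1,0)=+0→OOXX/XOX.*; (1,3)=+0→OOXX/.OXX
ply 3, O at OOXX/XOX. | (1,3)=+0→OOXX/XOXO*
ply 4: OOXX/XOXO is terminal +0 (X); from O.XX/.OX. depth 7

value(O.XX/.OX., O) = 0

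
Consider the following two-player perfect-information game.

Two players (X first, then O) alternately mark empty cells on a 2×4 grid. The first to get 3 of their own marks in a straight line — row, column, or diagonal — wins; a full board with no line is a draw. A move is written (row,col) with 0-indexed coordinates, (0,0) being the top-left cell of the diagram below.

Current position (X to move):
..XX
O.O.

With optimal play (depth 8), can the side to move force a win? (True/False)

X winning at [..XX/O.O.]: True

ply 1, X at ..XX/O.O. | (0,0)=-1→X.XX/O.O.; (0,1)=+1→.XXX/O.O.*; (1,1)=+0→..XX/OXO.; (1,3)=-1→..XX/O.OX
ply 2: .XXX/O.O. is terminal -1 (O); from ..XX/O.O. depth 8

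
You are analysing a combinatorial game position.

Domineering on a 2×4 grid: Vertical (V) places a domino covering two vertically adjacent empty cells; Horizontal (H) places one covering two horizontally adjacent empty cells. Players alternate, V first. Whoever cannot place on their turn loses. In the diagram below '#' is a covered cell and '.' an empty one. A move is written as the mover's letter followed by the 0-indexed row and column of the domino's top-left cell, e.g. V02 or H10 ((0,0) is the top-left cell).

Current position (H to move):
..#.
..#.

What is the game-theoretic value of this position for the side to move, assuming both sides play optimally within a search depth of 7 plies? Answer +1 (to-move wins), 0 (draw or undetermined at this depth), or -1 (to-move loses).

ply 1, H at ..#./..#. | H00=+1→###./..#.*; H10=+1→..#./###.
ply 2, V at ###./..#. | V03=-1→####/..##*
ply 3, H at ####/..## | H10=+1→####/####*
ply 4: ####/#### is terminal -1 (V); from ..#./..#. depth 7

value(..#./..#., H) = +1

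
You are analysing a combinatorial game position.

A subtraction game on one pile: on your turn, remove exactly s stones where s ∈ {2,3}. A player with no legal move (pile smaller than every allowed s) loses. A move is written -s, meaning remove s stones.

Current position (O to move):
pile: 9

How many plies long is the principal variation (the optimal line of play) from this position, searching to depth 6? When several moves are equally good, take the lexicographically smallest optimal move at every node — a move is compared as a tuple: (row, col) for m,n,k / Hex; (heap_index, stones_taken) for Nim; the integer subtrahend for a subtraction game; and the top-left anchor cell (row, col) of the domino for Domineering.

PV length from [9]: 3 plies

p1 O@[9]: -2[7]-1 -3[6]+1*
p2 X@[6]: -2[4]-1* -3[3]-1
p3 O@[4]: -2[2]-1 -3[1]+1*
p4 X@[1] terminal -1; root [9] d6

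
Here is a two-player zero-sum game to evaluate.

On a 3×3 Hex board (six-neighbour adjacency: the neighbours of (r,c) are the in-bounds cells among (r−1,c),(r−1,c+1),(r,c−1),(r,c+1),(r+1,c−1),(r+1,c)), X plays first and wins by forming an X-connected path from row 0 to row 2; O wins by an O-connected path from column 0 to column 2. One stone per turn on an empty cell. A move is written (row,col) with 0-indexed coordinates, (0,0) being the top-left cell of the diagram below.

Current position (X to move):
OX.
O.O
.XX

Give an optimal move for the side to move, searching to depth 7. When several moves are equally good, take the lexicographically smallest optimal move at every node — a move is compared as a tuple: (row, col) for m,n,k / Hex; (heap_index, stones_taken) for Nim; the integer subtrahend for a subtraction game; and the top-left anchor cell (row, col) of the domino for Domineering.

ply 1, X at OX./O.O/.XX | (0,2)=-1→OXX/O.O/.XX; (1,1)=+1→OX./OXO/.XX*; (2,0)=-1→OX./O.O/XXX
ply 2: OX./OXO/.XX is terminal -1 (O); from OX./O.O/.XX depth 7

X's best at [OX./O.O/.XX]: (1,1)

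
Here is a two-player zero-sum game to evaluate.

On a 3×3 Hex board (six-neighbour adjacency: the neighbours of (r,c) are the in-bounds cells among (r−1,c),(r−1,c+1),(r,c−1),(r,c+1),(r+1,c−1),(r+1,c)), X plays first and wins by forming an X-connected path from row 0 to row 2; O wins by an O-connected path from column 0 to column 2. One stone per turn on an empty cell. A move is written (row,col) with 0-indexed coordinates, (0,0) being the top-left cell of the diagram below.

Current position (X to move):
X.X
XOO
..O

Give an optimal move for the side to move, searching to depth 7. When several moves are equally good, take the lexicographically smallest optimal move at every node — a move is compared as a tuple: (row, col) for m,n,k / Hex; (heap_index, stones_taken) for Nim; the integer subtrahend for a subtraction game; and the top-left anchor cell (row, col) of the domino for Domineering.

X's best at [X.X/XOO/..O]: (2,0)

[X.X/XOO/..O] X move#1: (0,1):-1/XXX/XOO/..O, (2,0):+1/X.X/XOO/X.O*, (2,1):-1/X.X/XOO/.XO
[X.X/XOO/X.O] end (terminal -1, O#2); searched X.X/XOO/..O to 7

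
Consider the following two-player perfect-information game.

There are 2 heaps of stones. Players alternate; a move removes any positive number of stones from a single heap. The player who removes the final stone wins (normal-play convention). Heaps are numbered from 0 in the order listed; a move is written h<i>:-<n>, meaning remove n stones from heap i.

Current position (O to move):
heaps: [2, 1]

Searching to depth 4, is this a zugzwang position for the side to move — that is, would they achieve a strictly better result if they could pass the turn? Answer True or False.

zugzwang((2,1), O) = False

[(2,1)] O move#1: h0:-1:+1/(1,1)*, h0:-2:-1/(0,1), h1:-1:-1/(2,0)
[(1,1)] X move#2: h0:-1:-1/(0,1)*, h1:-1:-1/(1,0)
[(0,1)] O move#3: h1:-1:+1/(0,0)*
[(0,0)] end (terminal -1, X#4); searched (2,1) to 4
if O skipped the turn, X would face:
~ [(2,1)] X move#1: h0:-1:+1/(1,1)*, h0:-2:-1/(0,1), h1:-1:-1/(2,0)
~ [(1,1)] O move#2: h0:-1:-1/(0,1)*, h1:-1:-1/(1,0)
~ [(0,1)] X move#3: h1:-1:+1/(0,0)*
~ [(0,0)] end (terminal -1, O#4); searched (2,1) to 4
compare (O): move=+1 vs pass=-1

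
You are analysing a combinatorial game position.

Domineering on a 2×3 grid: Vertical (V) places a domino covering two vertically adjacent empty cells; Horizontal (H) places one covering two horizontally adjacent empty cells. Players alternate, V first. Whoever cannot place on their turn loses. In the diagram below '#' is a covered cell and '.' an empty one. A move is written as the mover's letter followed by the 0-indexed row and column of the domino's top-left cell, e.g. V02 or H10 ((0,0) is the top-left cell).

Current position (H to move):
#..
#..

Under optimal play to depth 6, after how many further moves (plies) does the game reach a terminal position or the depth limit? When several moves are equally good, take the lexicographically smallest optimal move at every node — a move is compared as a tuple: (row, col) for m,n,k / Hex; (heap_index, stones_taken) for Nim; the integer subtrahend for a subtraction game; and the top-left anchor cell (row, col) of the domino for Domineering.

PV length from [#../#..]: 1 ply

p1 H@[#../#..]: H01[###/#..]+1* H11[#../###]+1
p2 V@[###/#..] terminal -1; root [#../#..] d6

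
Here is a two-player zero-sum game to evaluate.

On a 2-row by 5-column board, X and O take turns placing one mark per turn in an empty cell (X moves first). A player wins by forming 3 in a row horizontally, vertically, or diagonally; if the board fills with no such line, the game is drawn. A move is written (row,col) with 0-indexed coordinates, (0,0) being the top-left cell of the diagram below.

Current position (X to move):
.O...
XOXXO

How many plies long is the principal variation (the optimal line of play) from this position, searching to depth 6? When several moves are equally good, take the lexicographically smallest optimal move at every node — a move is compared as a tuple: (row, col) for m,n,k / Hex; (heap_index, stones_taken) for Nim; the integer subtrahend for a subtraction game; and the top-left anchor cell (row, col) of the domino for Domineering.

PV length from [.O.../XOXXO]: 4 plies

[.O.../XOXXO] X move#1: (0,0):+0/XO.../XOXXO*, (0,2):+0/.OX../XOXXO, (0,3):+0/.O.X./XOXXO, (0,4):-1/.O..X/XOXXO
[XO.../XOXXO] O move#2: (0,2):+0/XOO../XOXXO*, (0,3):+0/XO.O./XOXXO, (0,4):+0/XO..O/XOXXO
[XOO../XOXXO] X move#3: (0,3):+0/XOOX./XOXXO*, (0,4):-1/XOO.X/XOXXO
[XOOX./XOXXO] O move#4: (0,4):+0/XOOXO/XOXXO*
[XOOXO/XOXXO] end (terminal +0, X#5); searched .O.../XOXXO to 6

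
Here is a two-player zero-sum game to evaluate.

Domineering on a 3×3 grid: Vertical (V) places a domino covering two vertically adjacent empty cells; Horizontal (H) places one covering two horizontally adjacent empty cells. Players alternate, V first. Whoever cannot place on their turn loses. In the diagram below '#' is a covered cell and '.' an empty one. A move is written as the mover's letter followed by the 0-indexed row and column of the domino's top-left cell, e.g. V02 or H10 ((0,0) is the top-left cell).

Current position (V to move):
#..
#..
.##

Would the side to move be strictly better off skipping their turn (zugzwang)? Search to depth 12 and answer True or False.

p1 V@[#../#../.##]: V01[##./##./.##]+1* V02[#.#/#.#/.##]+1
p2 H@[##./##./.##] terminal -1; root [#../#../.##] d12
if V skipped the turn, H would face:
~ p1 H@[#../#../.##]: H01[###/#../.##]+1* H11[#../###/.##]+1
~ p2 V@[###/#../.##] terminal -1; root [#../#../.##] d12
compare (V): move=+1 vs pass=-1

zugzwang(#../#../.##, V) = False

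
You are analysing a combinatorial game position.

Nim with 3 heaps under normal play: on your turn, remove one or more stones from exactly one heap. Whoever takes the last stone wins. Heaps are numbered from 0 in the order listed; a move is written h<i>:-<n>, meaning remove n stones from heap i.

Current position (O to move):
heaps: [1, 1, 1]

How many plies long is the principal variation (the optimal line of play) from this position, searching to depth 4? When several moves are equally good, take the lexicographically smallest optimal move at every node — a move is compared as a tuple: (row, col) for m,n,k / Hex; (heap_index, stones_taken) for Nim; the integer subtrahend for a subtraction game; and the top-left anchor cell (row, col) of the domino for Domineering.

PV length from [(1,1,1)]: 3 plies

p1 O@[(1,1,1)]: h0:-1[(0,1,1)]+1* h1:-1[(1,0,1)]+1 h2:-1[(1,1,0)]+1
p2 X@[(0,1,1)]: h1:-1[(0,0,1)]-1* h2:-1[(0,1,0)]-1
p3 O@[(0,0,1)]: h2:-1[(0,0,0)]+1*
p4 X@[(0,0,0)] terminal -1; root [(1,1,1)] d4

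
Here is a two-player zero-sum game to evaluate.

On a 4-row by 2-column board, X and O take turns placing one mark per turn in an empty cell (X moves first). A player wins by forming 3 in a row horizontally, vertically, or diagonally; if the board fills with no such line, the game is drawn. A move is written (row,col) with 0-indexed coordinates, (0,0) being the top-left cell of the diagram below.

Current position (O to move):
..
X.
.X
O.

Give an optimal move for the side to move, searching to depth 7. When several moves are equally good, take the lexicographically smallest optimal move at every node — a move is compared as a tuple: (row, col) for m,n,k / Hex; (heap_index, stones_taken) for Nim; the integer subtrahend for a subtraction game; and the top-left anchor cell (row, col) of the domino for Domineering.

O's best at [../X./.X/O.]: (0,1)

ply 1, O at ../X./.X/O. | (0,0)=-1→O./X./.X/O.; (0,1)=+0→.O/X./.X/O.*; (1,1)=+0→../XO/.X/O.; (2,0)=-1→../X./OX/O.; (3,1)=+0→../X./.X/OO
ply 2, X at .O/X./.X/O. | (0,0)=+0→XO/X./.X/O.*; (1,1)=+0→.O/XX/.X/O.; (2,0)=+0→.O/X./XX/O.; (3,1)=+0→.O/X./.X/OX
ply 3, O at XO/X./.X/O. | (1,1)=-1→XO/XO/.X/O.; (2,0)=+0→XO/X./OX/O.*; (3,1)=-1→XO/X./.X/OO
ply 4, X at XO/X./OX/O. | (1,1)=+0→XO/XX/OX/O.*; (3,1)=+0→XO/X./OX/OX
ply 5, O at XO/XX/OX/O. | (3,1)=+0→XO/XX/OX/OO*
ply 6: XO/XX/OX/OO is terminal +0 (X); from ../X./.X/O. depth 7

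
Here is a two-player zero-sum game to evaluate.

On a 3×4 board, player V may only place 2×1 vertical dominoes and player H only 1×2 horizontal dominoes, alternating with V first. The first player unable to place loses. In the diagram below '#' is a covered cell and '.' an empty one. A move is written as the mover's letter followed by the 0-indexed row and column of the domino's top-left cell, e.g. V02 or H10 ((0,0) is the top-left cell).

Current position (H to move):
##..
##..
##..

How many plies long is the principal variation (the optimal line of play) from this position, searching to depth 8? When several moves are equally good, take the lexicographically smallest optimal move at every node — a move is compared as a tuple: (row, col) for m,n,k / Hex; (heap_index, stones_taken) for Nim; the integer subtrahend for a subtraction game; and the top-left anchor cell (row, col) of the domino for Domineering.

p1 H@[##../##../##..]: H02[####/##../##..]-1 H12[##../####/##..]+1* H22[##../##../####]-1
p2 V@[##../####/##..] terminal -1; root [##../##../##..] d8

PV length from [##../##../##..]: 1 ply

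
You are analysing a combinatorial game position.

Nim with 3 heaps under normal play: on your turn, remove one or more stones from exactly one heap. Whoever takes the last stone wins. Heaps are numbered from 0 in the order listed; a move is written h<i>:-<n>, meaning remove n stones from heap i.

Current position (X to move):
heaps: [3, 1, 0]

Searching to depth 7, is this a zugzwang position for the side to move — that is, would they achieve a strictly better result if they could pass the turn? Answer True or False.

zugzwang((3,1,0), X) = False

ply 1, X at (3,1,0) | h0:-1=-1→(2,1,0); h0:-2=+1→(1,1,0)*; h0:-3=-1→(0,1,0); h1:-1=-1→(3,0,0)
ply 2, O at (1,1,0) | h0:-1=-1→(0,1,0)*; h1:-1=-1→(1,0,0)
ply 3, X at (0,1,0) | h1:-1=+1→(0,0,0)*
ply 4: (0,0,0) is terminal -1 (O); from (3,1,0) depth 7
if X skipped the turn, O would face:
~ ply 1, O at (3,1,0) | h0:-1=-1→(2,1,0); h0:-2=+1→(1,1,0)*; h0:-3=-1→(0,1,0); h1:-1=-1→(3,0,0)
~ ply 2, X at (1,1,0) | h0:-1=-1→(0,1,0)*; h1:-1=-1→(1,0,0)
~ ply 3, O at (0,1,0) | h1:-1=+1→(0,0,0)*
~ ply 4: (0,0,0) is terminal -1 (X); from (3,1,0) depth 7
compare (X): move=+1 vs pass=-1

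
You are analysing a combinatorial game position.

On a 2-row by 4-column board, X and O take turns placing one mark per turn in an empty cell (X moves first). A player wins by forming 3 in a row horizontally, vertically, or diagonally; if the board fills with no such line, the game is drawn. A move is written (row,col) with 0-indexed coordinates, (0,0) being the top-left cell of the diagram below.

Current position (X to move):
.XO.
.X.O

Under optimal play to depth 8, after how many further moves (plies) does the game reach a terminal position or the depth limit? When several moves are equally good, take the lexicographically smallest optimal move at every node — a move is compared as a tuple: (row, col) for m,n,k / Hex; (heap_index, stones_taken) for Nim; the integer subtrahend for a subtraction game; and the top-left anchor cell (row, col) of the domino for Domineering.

PV length from [.XO./.X.O]: 4 plies

p1 X@[.XO./.X.O]: (0,0)[XXO./.X.O]+0* (0,3)[.XOX/.X.O]+0 (1,0)[.XO./XX.O]+0 (1,2)[.XO./.XXO]+0
p2 O@[XXO./.X.O]: (0,3)[XXOO/.X.O]+0* (1,0)[XXO./OX.O]+0 (1,2)[XXO./.XOO]+0
p3 X@[XXOO/.X.O]: (1,0)[XXOO/XX.O]+0* (1,2)[XXOO/.XXO]+0
p4 O@[XXOO/XX.O]: (1,2)[XXOO/XXOO]+0*
p5 X@[XXOO/XXOO] terminal +0; root [.XO./.X.O] d8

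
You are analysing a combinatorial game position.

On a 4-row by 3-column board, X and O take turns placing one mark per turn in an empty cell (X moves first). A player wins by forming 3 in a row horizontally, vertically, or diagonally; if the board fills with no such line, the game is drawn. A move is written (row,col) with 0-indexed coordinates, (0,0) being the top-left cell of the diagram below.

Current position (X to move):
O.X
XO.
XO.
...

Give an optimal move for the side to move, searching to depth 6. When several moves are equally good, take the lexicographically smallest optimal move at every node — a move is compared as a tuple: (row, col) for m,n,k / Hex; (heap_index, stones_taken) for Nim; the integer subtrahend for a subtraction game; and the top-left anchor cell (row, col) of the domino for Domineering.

X's best at [O.X/XO./XO./...]: (3,0)

[O.X/XO./XO./...] X move#1: (0,1):-1/OXX/XO./XO./..., (1,2):-1/O.X/XOX/XO./..., (2,2):-1/O.X/XO./XOX/..., (3,0):+1/O.X/XO./XO./X..*, (3,1):-1/O.X/XO./XO./.X., (3,2):-1/O.X/XO./XO./..X
[O.X/XO./XO./X..] end (terminal -1, O#2); searched O.X/XO./XO./... to 6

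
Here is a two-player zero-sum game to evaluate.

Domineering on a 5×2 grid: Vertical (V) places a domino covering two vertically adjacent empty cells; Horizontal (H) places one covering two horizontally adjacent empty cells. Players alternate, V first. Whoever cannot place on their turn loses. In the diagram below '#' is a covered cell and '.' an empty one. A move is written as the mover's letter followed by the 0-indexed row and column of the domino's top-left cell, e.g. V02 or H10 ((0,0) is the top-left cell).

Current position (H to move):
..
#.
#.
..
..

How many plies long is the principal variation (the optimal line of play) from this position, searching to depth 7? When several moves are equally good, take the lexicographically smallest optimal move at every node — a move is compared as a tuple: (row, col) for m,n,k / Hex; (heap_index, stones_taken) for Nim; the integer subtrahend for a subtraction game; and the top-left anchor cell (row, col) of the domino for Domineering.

PV length from [../#./#./../..]: 3 plies

p1 H@[../#./#./../..]: H00[##/#./#./../..]-1 H30[../#./#./##/..]+1* H40[../#./#./../##]+1
p2 V@[../#./#./##/..]: V01[.#/##/#./##/..]-1* V11[../##/##/##/..]-1
p3 H@[.#/##/#./##/..]: H40[.#/##/#./##/##]+1*
p4 V@[.#/##/#./##/##] terminal -1; root [../#./#./../..] d7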